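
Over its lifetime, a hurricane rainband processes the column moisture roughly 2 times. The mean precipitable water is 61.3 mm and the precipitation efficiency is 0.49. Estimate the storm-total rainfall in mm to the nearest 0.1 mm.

Each cycle deposits ε × PW = 0.49 × 61.3 = 30.037 mm.
Over 2 cycles: 2 × 30.037 = 60.1 mm.

rainfall ≈ 60.1 mm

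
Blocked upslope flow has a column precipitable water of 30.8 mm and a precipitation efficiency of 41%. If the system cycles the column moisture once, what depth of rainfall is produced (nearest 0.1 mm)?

Rainfall = ε × PW = 0.41 × 30.8 = 12.6 mm.

rainfall ≈ 12.6 mm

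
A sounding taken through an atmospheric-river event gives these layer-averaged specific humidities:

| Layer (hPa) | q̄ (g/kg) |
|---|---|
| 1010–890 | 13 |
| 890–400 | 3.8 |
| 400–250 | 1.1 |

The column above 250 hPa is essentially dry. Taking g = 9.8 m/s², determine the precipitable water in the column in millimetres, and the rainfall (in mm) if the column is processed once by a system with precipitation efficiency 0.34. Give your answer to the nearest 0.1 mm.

Precipitable water is the column-integrated vapour mass per unit area: PW = (1/g) Σ q̄ Δp, with q in kg/kg and Δp in Pa (1 kg/m² of water = 1 mm).
Layer 1010–890 hPa: Δp = 120 hPa = 12000 Pa, q̄ = 0.013 kg/kg → 0.013 × 12000 / 9.8 = 15.92 mm
Layer 890–400 hPa: Δp = 490 hPa = 49000 Pa, q̄ = 0.0038 kg/kg → 0.0038 × 49000 / 9.8 = 19.00 mm
Layer 400–250 hPa: Δp = 150 hPa = 15000 Pa, q̄ = 0.0011 kg/kg → 0.0011 × 15000 / 9.8 = 1.68 mm
PW = 15.92 + 19.00 + 1.68 = 36.60 ≈ 36.6 mm.
Rainfall = ε × PW = 0.34 × 36.6 = 12.4 mm.

PW ≈ 36.6 mm; rainfall ≈ 12.4 mm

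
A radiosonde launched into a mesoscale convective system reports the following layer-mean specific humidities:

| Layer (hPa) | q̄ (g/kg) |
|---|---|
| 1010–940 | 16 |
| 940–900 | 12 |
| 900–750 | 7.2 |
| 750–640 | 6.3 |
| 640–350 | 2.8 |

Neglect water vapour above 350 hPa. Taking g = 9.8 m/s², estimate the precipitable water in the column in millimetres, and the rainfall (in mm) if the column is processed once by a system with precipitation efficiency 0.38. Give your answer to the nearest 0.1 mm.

PW ≈ 42.7 mm; rainfall ≈ 16.2 mm

Precipitable water is the column-integrated vapour mass per unit area: PW = (1/g) Σ q̄ Δp, with q in kg/kg and Δp in Pa (1 kg/m² of water = 1 mm).
Layer 1010–940 hPa: Δp = 70 hPa = 7000 Pa, q̄ = 0.016 kg/kg → 0.016 × 7000 / 9.8 = 11.43 mm
Layer 940–900 hPa: Δp = 40 hPa = 4000 Pa, q̄ = 0.012 kg/kg → 0.012 × 4000 / 9.8 = 4.90 mm
Layer 900–750 hPa: Δp = 150 hPa = 15000 Pa, q̄ = 0.0072 kg/kg → 0.0072 × 15000 / 9.8 = 11.02 mm
Layer 750–640 hPa: Δp = 110 hPa = 11000 Pa, q̄ = 0.0063 kg/kg → 0.0063 × 11000 / 9.8 = 7.07 mm
Layer 640–350 hPa: Δp = 290 hPa = 29000 Pa, q̄ = 0.0028 kg/kg → 0.0028 × 29000 / 9.8 = 8.29 mm
PW = 11.43 + 4.90 + 11.02 + 7.07 + 8.29 = 42.71 ≈ 42.7 mm.
Rainfall = ε × PW = 0.38 × 42.7 = 16.2 mm.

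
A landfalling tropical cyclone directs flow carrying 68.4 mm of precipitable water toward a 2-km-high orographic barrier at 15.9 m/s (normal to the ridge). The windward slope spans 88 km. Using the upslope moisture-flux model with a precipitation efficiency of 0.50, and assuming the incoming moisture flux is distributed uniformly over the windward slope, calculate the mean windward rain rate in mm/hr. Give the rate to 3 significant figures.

R ≈ 22.2 mm/hr

Incoming column moisture flux per unit ridge length: F = V × PW = 15.9 × 68.4 = 1087.56 mm·m/s.
Spread over the 88 km slope with efficiency ε = 0.50: R = ε·F/W = 0.50 × 1087.56 / 88000 m = 6.179e-03 mm/s.
R = 6.179e-03 × 3600 = 22.2 mm/hr.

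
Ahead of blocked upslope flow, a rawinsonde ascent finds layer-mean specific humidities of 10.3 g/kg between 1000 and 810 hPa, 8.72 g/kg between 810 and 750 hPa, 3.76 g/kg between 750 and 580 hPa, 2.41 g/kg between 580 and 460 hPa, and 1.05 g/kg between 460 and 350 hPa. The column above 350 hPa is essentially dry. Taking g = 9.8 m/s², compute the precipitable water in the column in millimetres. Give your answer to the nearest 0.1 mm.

Precipitable water is the column-integrated vapour mass per unit area: PW = (1/g) Σ q̄ Δp, with q in kg/kg and Δp in Pa (1 kg/m² of water = 1 mm).
Layer 1000–810 hPa: Δp = 190 hPa = 19000 Pa, q̄ = 0.0103 kg/kg → 0.0103 × 19000 / 9.8 = 19.97 mm
Layer 810–750 hPa: Δp = 60 hPa = 6000 Pa, q̄ = 0.00872 kg/kg → 0.00872 × 6000 / 9.8 = 5.34 mm
Layer 750–580 hPa: Δp = 170 hPa = 17000 Pa, q̄ = 0.00376 kg/kg → 0.00376 × 17000 / 9.8 = 6.52 mm
Layer 580–460 hPa: Δp = 120 hPa = 12000 Pa, q̄ = 0.00241 kg/kg → 0.00241 × 12000 / 9.8 = 2.95 mm
Layer 460–350 hPa: Δp = 110 hPa = 11000 Pa, q̄ = 0.00105 kg/kg → 0.00105 × 11000 / 9.8 = 1.18 mm
PW = 19.97 + 5.34 + 6.52 + 2.95 + 1.18 = 35.96 ≈ 36.0 mm.

PW ≈ 36.0 mm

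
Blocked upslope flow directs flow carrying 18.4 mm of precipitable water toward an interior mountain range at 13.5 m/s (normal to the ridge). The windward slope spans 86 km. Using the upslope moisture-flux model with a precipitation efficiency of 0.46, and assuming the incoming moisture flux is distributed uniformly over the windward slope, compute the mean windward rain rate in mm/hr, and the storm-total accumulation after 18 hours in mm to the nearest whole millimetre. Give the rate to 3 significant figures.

R ≈ 4.78 mm/hr; total ≈ 86 mm

Incoming column moisture flux per unit ridge length: F = V × PW = 13.5 × 18.4 = 248.4 mm·m/s.
Spread over the 86 km slope with efficiency ε = 0.46: R = ε·F/W = 0.46 × 248.4 / 86000 m = 1.329e-03 mm/s.
R = 1.329e-03 × 3600 = 4.78 mm/hr.
Over 18 h: total = 4.78 × 18 = 86.04 ≈ 86 mm.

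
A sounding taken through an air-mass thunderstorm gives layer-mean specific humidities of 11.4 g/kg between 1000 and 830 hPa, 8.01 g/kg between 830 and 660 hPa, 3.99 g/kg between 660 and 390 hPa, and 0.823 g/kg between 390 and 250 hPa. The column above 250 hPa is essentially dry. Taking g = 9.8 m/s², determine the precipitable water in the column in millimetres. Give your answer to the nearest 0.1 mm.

Precipitable water is the column-integrated vapour mass per unit area: PW = (1/g) Σ q̄ Δp, with q in kg/kg and Δp in Pa (1 kg/m² of water = 1 mm).
Layer 1000–830 hPa: Δp = 170 hPa = 17000 Pa, q̄ = 0.0114 kg/kg → 0.0114 × 17000 / 9.8 = 19.78 mm
Layer 830–660 hPa: Δp = 170 hPa = 17000 Pa, q̄ = 0.00801 kg/kg → 0.00801 × 17000 / 9.8 = 13.89 mm
Layer 660–390 hPa: Δp = 270 hPa = 27000 Pa, q̄ = 0.00399 kg/kg → 0.00399 × 27000 / 9.8 = 10.99 mm
Layer 390–250 hPa: Δp = 140 hPa = 14000 Pa, q̄ = 0.000823 kg/kg → 0.000823 × 14000 / 9.8 = 1.18 mm
PW = 19.78 + 13.89 + 10.99 + 1.18 = 45.84 ≈ 45.8 mm.

PW ≈ 45.8 mm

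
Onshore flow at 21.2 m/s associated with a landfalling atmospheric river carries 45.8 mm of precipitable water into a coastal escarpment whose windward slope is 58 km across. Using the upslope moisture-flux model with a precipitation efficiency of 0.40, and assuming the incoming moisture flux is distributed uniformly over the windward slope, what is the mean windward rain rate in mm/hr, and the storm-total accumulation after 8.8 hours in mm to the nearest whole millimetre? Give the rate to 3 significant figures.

Incoming column moisture flux per unit ridge length: F = V × PW = 21.2 × 45.8 = 970.96 mm·m/s.
Spread over the 58 km slope with efficiency ε = 0.40: R = ε·F/W = 0.40 × 970.96 / 58000 m = 6.696e-03 mm/s.
R = 6.696e-03 × 3600 = 24.1 mm/hr.
Over 8.8 h: total = 24.1 × 8.8 = 212.08 ≈ 212 mm.

R ≈ 24.1 mm/hr; total ≈ 212 mm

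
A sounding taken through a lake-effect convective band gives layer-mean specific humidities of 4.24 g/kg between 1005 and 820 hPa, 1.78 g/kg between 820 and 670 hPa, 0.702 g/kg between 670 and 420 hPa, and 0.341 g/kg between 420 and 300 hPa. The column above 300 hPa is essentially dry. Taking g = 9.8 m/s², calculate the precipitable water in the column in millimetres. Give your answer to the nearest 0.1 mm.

PW ≈ 12.9 mm

Precipitable water is the column-integrated vapour mass per unit area: PW = (1/g) Σ q̄ Δp, with q in kg/kg and Δp in Pa (1 kg/m² of water = 1 mm).
Layer 1005–820 hPa: Δp = 185 hPa = 18500 Pa, q̄ = 0.00424 kg/kg → 0.00424 × 18500 / 9.8 = 8.00 mm
Layer 820–670 hPa: Δp = 150 hPa = 15000 Pa, q̄ = 0.00178 kg/kg → 0.00178 × 15000 / 9.8 = 2.72 mm
Layer 670–420 hPa: Δp = 250 hPa = 25000 Pa, q̄ = 0.000702 kg/kg → 0.000702 × 25000 / 9.8 = 1.79 mm
Layer 420–300 hPa: Δp = 120 hPa = 12000 Pa, q̄ = 0.000341 kg/kg → 0.000341 × 12000 / 9.8 = 0.42 mm
PW = 8.00 + 2.72 + 1.79 + 0.42 = 12.93 ≈ 12.9 mm.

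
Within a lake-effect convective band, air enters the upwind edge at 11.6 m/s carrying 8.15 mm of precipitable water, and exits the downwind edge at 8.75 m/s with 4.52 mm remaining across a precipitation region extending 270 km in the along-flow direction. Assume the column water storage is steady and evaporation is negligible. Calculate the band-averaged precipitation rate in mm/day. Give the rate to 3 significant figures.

R ≈ 17.6 mm/day

Column moisture flux per unit crosswind length is F = V × PW.
Inflow: F_in = 11.6 × 8.15 = 94.54 mm·m/s
Outflow: F_out = 8.75 × 4.52 = 39.55 mm·m/s
Steady-state rate R = (F_in − F_out)/L = (94.54 − 39.55) / 270000 m = 2.037e-04 mm/s.
R = 2.037e-04 × 3600 × 24 = 17.6 mm/day.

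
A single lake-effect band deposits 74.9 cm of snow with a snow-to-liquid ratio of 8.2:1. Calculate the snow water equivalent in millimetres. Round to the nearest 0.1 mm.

SWE ≈ 91.3 mm

SWE = snow depth / ratio = 74.9 cm / 8.2 = 9.134 cm = 91.3 mm.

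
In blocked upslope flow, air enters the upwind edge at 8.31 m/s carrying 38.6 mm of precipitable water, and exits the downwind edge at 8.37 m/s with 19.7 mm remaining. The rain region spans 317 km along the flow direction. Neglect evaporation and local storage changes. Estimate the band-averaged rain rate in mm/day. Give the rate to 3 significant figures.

R ≈ 42.5 mm/day

Column moisture flux per unit crosswind length is F = V × PW.
Inflow: F_in = 8.31 × 38.6 = 320.766 mm·m/s
Outflow: F_out = 8.37 × 19.7 = 164.889 mm·m/s
Steady-state rate R = (F_in − F_out)/L = (320.766 − 164.889) / 317000 m = 4.917e-04 mm/s.
R = 4.917e-04 × 3600 × 24 = 42.5 mm/day.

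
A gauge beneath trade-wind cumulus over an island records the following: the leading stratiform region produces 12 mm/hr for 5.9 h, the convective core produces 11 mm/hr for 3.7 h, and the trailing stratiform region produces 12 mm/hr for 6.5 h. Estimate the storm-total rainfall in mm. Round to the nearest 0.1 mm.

total ≈ 189.5 mm

Total = Σ Rᵢ Δtᵢ = 12 × 5.9 + 11 × 3.7 + 12 × 6.5
      = 70.8 + 40.7 + 78 = 189.5 mm.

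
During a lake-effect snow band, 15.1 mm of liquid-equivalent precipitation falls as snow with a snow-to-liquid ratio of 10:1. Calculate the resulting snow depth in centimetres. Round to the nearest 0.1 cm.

snow depth ≈ 15.1 cm

Snow depth = liquid × ratio = 15.1 mm × 10 = 151 mm = 15.1 cm.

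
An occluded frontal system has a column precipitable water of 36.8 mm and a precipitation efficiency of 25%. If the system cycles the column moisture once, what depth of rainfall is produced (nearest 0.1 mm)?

Rainfall = ε × PW = 0.25 × 36.8 = 9.2 mm.

rainfall ≈ 9.2 mm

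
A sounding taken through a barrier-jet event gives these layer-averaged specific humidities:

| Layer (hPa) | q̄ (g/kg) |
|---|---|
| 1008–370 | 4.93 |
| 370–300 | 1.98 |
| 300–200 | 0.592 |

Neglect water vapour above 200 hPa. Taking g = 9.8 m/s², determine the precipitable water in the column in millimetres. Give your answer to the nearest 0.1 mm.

PW ≈ 34.1 mm

Precipitable water is the column-integrated vapour mass per unit area: PW = (1/g) Σ q̄ Δp, with q in kg/kg and Δp in Pa (1 kg/m² of water = 1 mm).
Layer 1008–370 hPa: Δp = 638 hPa = 63800 Pa, q̄ = 0.00493 kg/kg → 0.00493 × 63800 / 9.8 = 32.10 mm
Layer 370–300 hPa: Δp = 70 hPa = 7000 Pa, q̄ = 0.00198 kg/kg → 0.00198 × 7000 / 9.8 = 1.41 mm
Layer 300–200 hPa: Δp = 100 hPa = 10000 Pa, q̄ = 0.000592 kg/kg → 0.000592 × 10000 / 9.8 = 0.60 mm
PW = 32.10 + 1.41 + 0.60 = 34.11 ≈ 34.1 mm.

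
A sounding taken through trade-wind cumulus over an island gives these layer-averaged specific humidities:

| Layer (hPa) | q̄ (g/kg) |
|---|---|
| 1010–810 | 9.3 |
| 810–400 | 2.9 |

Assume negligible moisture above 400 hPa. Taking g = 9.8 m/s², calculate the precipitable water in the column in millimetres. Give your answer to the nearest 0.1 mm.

Precipitable water is the column-integrated vapour mass per unit area: PW = (1/g) Σ q̄ Δp, with q in kg/kg and Δp in Pa (1 kg/m² of water = 1 mm).
Layer 1010–810 hPa: Δp = 200 hPa = 20000 Pa, q̄ = 0.0093 kg/kg → 0.0093 × 20000 / 9.8 = 18.98 mm
Layer 810–400 hPa: Δp = 410 hPa = 41000 Pa, q̄ = 0.0029 kg/kg → 0.0029 × 41000 / 9.8 = 12.13 mm
PW = 18.98 + 12.13 = 31.11 ≈ 31.1 mm.

PW ≈ 31.1 mm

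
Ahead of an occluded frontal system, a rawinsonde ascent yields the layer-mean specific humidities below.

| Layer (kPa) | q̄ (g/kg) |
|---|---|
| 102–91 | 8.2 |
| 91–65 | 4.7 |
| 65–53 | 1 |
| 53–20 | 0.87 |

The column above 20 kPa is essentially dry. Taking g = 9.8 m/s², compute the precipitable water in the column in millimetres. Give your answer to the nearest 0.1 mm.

Precipitable water is the column-integrated vapour mass per unit area: PW = (1/g) Σ q̄ Δp, with q in kg/kg and Δp in Pa (1 kg/m² of water = 1 mm).
Layer 102–91 kPa: Δp = 110 hPa = 11000 Pa, q̄ = 0.0082 kg/kg → 0.0082 × 11000 / 9.8 = 9.20 mm
Layer 91–65 kPa: Δp = 260 hPa = 26000 Pa, q̄ = 0.0047 kg/kg → 0.0047 × 26000 / 9.8 = 12.47 mm
Layer 65–53 kPa: Δp = 120 hPa = 12000 Pa, q̄ = 0.001 kg/kg → 0.001 × 12000 / 9.8 = 1.22 mm
Layer 53–20 kPa: Δp = 330 hPa = 33000 Pa, q̄ = 0.00087 kg/kg → 0.00087 × 33000 / 9.8 = 2.93 mm
PW = 9.20 + 12.47 + 1.22 + 2.93 = 25.82 ≈ 25.8 mm.

PW ≈ 25.8 mm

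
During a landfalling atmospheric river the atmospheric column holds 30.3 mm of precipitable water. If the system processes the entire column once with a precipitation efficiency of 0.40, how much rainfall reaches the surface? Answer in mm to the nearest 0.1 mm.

Rainfall = ε × PW = 0.40 × 30.3 = 12.1 mm.

rainfall ≈ 12.1 mm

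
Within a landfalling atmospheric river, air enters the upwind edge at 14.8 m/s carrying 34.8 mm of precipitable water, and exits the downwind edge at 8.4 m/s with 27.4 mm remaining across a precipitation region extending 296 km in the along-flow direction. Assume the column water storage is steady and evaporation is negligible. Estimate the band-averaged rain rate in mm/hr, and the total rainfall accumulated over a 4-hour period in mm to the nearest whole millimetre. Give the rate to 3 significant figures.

Column moisture flux per unit crosswind length is F = V × PW.
Inflow: F_in = 14.8 × 34.8 = 515.04 mm·m/s
Outflow: F_out = 8.4 × 27.4 = 230.16 mm·m/s
Steady-state rate R = (F_in − F_out)/L = (515.04 − 230.16) / 296000 m = 9.624e-04 mm/s.
R = 9.624e-04 × 3600 = 3.46 mm/hr.
Over 4 h: total = 3.46 × 4 = 13.84 ≈ 14 mm.

R ≈ 3.46 mm/hr; total ≈ 14 mm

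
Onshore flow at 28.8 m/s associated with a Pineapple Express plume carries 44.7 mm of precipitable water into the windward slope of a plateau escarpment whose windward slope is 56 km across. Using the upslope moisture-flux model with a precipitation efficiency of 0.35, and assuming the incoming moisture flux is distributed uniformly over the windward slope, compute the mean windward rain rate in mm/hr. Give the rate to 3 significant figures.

Incoming column moisture flux per unit ridge length: F = V × PW = 28.8 × 44.7 = 1287.36 mm·m/s.
Spread over the 56 km slope with efficiency ε = 0.35: R = ε·F/W = 0.35 × 1287.36 / 56000 m = 8.046e-03 mm/s.
R = 8.046e-03 × 3600 = 29.0 mm/hr.

R ≈ 29.0 mm/hr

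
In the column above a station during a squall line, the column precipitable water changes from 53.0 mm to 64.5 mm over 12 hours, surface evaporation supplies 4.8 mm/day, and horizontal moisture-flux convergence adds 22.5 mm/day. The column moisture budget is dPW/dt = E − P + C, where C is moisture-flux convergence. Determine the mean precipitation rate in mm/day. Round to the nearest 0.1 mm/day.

P ≈ 4.3 mm/day

dPW/dt = (64.5 − 53.0) mm / (12/24 day) = +23.000 mm/day.
P = E + C − dPW/dt = 4.8 + (22.5) − (+23.000) = 4.3 mm/day.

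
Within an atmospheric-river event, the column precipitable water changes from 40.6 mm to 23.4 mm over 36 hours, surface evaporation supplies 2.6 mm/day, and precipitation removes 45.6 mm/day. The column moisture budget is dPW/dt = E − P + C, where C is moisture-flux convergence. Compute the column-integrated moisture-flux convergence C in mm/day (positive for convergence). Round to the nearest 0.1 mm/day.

C ≈ 31.5 mm/day

dPW/dt = (23.4 − 40.6) mm / (36/24 day) = -11.467 mm/day.
C = dPW/dt − E + P = (-11.467) − 2.6 + 45.6 = 31.5 mm/day.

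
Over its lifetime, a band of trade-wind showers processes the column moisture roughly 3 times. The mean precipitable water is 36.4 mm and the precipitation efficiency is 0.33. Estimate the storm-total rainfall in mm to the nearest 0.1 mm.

rainfall ≈ 36.0 mm

Each cycle deposits ε × PW = 0.33 × 36.4 = 12.012 mm.
Over 3 cycles: 3 × 12.012 = 36.0 mm.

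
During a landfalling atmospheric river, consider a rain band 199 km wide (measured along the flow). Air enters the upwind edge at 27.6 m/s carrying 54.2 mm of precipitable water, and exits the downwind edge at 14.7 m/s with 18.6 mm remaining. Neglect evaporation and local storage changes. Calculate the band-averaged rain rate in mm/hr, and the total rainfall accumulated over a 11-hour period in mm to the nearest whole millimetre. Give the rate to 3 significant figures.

R ≈ 22.1 mm/hr; total ≈ 243 mm

Column moisture flux per unit crosswind length is F = V × PW.
Inflow: F_in = 27.6 × 54.2 = 1495.92 mm·m/s
Outflow: F_out = 14.7 × 18.6 = 273.42 mm·m/s
Steady-state rate R = (F_in − F_out)/L = (1495.92 − 273.42) / 199000 m = 6.143e-03 mm/s.
R = 6.143e-03 × 3600 = 22.1 mm/hr.
Over 11 h: total = 22.1 × 11 = 243.1 ≈ 243 mm.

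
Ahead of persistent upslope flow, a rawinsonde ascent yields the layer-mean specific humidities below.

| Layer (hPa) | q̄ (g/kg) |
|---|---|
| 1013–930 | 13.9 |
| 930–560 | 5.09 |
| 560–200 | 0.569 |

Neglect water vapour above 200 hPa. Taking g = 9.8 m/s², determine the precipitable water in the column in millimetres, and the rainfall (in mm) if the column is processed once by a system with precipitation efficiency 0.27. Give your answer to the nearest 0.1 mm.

PW ≈ 33.1 mm; rainfall ≈ 8.9 mm

Precipitable water is the column-integrated vapour mass per unit area: PW = (1/g) Σ q̄ Δp, with q in kg/kg and Δp in Pa (1 kg/m² of water = 1 mm).
Layer 1013–930 hPa: Δp = 83 hPa = 8300 Pa, q̄ = 0.0139 kg/kg → 0.0139 × 8300 / 9.8 = 11.77 mm
Layer 930–560 hPa: Δp = 370 hPa = 37000 Pa, q̄ = 0.00509 kg/kg → 0.00509 × 37000 / 9.8 = 19.22 mm
Layer 560–200 hPa: Δp = 360 hPa = 36000 Pa, q̄ = 0.000569 kg/kg → 0.000569 × 36000 / 9.8 = 2.09 mm
PW = 11.77 + 19.22 + 2.09 = 33.08 ≈ 33.1 mm.
Rainfall = ε × PW = 0.27 × 33.1 = 8.9 mm.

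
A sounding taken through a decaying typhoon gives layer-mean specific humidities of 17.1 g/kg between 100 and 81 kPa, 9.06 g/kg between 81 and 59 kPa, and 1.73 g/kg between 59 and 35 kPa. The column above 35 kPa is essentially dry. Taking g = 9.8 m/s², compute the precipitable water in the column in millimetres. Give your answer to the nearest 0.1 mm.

PW ≈ 57.7 mm

Precipitable water is the column-integrated vapour mass per unit area: PW = (1/g) Σ q̄ Δp, with q in kg/kg and Δp in Pa (1 kg/m² of water = 1 mm).
Layer 100–81 kPa: Δp = 190 hPa = 19000 Pa, q̄ = 0.0171 kg/kg → 0.0171 × 19000 / 9.8 = 33.15 mm
Layer 81–59 kPa: Δp = 220 hPa = 22000 Pa, q̄ = 0.00906 kg/kg → 0.00906 × 22000 / 9.8 = 20.34 mm
Layer 59–35 kPa: Δp = 240 hPa = 24000 Pa, q̄ = 0.00173 kg/kg → 0.00173 × 24000 / 9.8 = 4.24 mm
PW = 33.15 + 20.34 + 4.24 = 57.73 ≈ 57.7 mm.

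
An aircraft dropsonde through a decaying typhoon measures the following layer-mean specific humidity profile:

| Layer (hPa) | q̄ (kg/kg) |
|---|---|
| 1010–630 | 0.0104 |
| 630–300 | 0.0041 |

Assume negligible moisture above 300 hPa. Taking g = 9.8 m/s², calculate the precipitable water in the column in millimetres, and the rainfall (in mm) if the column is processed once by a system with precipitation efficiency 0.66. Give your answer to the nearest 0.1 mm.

Precipitable water is the column-integrated vapour mass per unit area: PW = (1/g) Σ q̄ Δp, with q in kg/kg and Δp in Pa (1 kg/m² of water = 1 mm).
Layer 1010–630 hPa: Δp = 380 hPa = 38000 Pa, q̄ = 0.0104 kg/kg → 0.0104 × 38000 / 9.8 = 40.33 mm
Layer 630–300 hPa: Δp = 330 hPa = 33000 Pa, q̄ = 0.0041 kg/kg → 0.0041 × 33000 / 9.8 = 13.81 mm
PW = 40.33 + 13.81 = 54.14 ≈ 54.1 mm.
Rainfall = ε × PW = 0.66 × 54.1 = 35.7 mm.

PW ≈ 54.1 mm; rainfall ≈ 35.7 mm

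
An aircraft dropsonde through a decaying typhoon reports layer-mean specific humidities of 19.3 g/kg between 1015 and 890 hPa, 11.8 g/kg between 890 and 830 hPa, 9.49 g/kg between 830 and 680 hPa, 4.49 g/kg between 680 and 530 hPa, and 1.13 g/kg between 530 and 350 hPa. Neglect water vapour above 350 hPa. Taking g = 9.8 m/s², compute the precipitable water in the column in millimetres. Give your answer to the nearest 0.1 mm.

PW ≈ 55.3 mm

Precipitable water is the column-integrated vapour mass per unit area: PW = (1/g) Σ q̄ Δp, with q in kg/kg and Δp in Pa (1 kg/m² of water = 1 mm).
Layer 1015–890 hPa: Δp = 125 hPa = 12500 Pa, q̄ = 0.0193 kg/kg → 0.0193 × 12500 / 9.8 = 24.62 mm
Layer 890–830 hPa: Δp = 60 hPa = 6000 Pa, q̄ = 0.0118 kg/kg → 0.0118 × 6000 / 9.8 = 7.22 mm
Layer 830–680 hPa: Δp = 150 hPa = 15000 Pa, q̄ = 0.00949 kg/kg → 0.00949 × 15000 / 9.8 = 14.53 mm
Layer 680–530 hPa: Δp = 150 hPa = 15000 Pa, q̄ = 0.00449 kg/kg → 0.00449 × 15000 / 9.8 = 6.87 mm
Layer 530–350 hPa: Δp = 180 hPa = 18000 Pa, q̄ = 0.00113 kg/kg → 0.00113 × 18000 / 9.8 = 2.08 mm
PW = 24.62 + 7.22 + 14.53 + 6.87 + 2.08 = 55.32 ≈ 55.3 mm.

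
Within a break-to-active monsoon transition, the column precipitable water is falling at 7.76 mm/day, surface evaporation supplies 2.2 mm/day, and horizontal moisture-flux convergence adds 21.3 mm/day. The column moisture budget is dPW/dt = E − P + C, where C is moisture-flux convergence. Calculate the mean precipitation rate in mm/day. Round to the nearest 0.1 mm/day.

dPW/dt = -7.76 mm/day.
P = E + C − dPW/dt = 2.2 + (21.3) − (-7.76) = 31.3 mm/day.

P ≈ 31.3 mm/day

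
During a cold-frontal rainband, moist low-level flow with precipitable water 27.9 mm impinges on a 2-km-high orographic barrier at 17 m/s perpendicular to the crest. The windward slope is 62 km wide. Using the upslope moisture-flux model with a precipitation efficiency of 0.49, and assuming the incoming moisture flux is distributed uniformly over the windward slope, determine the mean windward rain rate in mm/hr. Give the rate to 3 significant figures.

R ≈ 13.5 mm/hr

Incoming column moisture flux per unit ridge length: F = V × PW = 17 × 27.9 = 474.3 mm·m/s.
Spread over the 62 km slope with efficiency ε = 0.49: R = ε·F/W = 0.49 × 474.3 / 62000 m = 3.748e-03 mm/s.
R = 3.748e-03 × 3600 = 13.5 mm/hr.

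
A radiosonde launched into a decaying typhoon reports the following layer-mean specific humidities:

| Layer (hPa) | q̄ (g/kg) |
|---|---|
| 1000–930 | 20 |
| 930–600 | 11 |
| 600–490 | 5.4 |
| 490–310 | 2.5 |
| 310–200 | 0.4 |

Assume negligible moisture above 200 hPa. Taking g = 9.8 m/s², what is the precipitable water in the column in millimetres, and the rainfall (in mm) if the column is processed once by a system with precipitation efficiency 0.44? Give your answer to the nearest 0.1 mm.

PW ≈ 62.4 mm; rainfall ≈ 27.5 mm

Precipitable water is the column-integrated vapour mass per unit area: PW = (1/g) Σ q̄ Δp, with q in kg/kg and Δp in Pa (1 kg/m² of water = 1 mm).
Layer 1000–930 hPa: Δp = 70 hPa = 7000 Pa, q̄ = 0.02 kg/kg → 0.02 × 7000 / 9.8 = 14.29 mm
Layer 930–600 hPa: Δp = 330 hPa = 33000 Pa, q̄ = 0.011 kg/kg → 0.011 × 33000 / 9.8 = 37.04 mm
Layer 600–490 hPa: Δp = 110 hPa = 11000 Pa, q̄ = 0.0054 kg/kg → 0.0054 × 11000 / 9.8 = 6.06 mm
Layer 490–310 hPa: Δp = 180 hPa = 18000 Pa, q̄ = 0.0025 kg/kg → 0.0025 × 18000 / 9.8 = 4.59 mm
Layer 310–200 hPa: Δp = 110 hPa = 11000 Pa, q̄ = 0.0004 kg/kg → 0.0004 × 11000 / 9.8 = 0.45 mm
PW = 14.29 + 37.04 + 6.06 + 4.59 + 0.45 = 62.43 ≈ 62.4 mm.
Rainfall = ε × PW = 0.44 × 62.4 = 27.5 mm.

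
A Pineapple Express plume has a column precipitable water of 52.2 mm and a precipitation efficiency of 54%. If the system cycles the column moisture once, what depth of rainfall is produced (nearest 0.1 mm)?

rainfall ≈ 28.2 mm

Rainfall = ε × PW = 0.54 × 52.2 = 28.2 mm.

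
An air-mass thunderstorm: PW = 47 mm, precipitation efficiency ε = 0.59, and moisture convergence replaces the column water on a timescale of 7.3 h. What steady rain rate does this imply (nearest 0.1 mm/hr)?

Each overturning extracts ε × PW = 0.59 × 47 = 27.73 mm.
Rate = ε·PW / τ = 27.73 / 7.3 h = 3.8 mm/hr.

R ≈ 3.8 mm/hr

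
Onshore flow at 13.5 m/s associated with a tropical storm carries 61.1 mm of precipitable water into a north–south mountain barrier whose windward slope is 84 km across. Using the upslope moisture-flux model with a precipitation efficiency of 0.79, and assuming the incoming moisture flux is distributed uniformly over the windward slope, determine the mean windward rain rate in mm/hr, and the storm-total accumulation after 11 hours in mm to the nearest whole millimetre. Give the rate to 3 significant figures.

Incoming column moisture flux per unit ridge length: F = V × PW = 13.5 × 61.1 = 824.85 mm·m/s.
Spread over the 84 km slope with efficiency ε = 0.79: R = ε·F/W = 0.79 × 824.85 / 84000 m = 7.758e-03 mm/s.
R = 7.758e-03 × 3600 = 27.9 mm/hr.
Over 11 h: total = 27.9 × 11 = 306.9 ≈ 307 mm.

R ≈ 27.9 mm/hr; total ≈ 307 mm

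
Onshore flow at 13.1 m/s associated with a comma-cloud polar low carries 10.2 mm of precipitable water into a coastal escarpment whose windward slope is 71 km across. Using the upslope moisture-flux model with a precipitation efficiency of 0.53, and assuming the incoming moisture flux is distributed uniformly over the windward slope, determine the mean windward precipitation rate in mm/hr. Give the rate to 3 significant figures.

Incoming column moisture flux per unit ridge length: F = V × PW = 13.1 × 10.2 = 133.62 mm·m/s.
Spread over the 71 km slope with efficiency ε = 0.53: R = ε·F/W = 0.53 × 133.62 / 71000 m = 9.974e-04 mm/s.
R = 9.974e-04 × 3600 = 3.59 mm/hr.

R ≈ 3.59 mm/hr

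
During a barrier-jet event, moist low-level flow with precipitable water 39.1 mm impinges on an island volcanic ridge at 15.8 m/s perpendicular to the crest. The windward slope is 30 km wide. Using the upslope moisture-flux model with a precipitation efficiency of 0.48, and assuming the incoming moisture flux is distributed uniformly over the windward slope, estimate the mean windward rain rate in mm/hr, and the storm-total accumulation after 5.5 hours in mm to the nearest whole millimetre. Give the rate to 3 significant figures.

Incoming column moisture flux per unit ridge length: F = V × PW = 15.8 × 39.1 = 617.78 mm·m/s.
Spread over the 30 km slope with efficiency ε = 0.48: R = ε·F/W = 0.48 × 617.78 / 30000 m = 9.884e-03 mm/s.
R = 9.884e-03 × 3600 = 35.6 mm/hr.
Over 5.5 h: total = 35.6 × 5.5 = 195.8 ≈ 196 mm.

R ≈ 35.6 mm/hr; total ≈ 196 mm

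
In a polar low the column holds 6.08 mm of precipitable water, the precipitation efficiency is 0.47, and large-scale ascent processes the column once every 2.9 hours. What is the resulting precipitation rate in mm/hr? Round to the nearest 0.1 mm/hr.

Each overturning extracts ε × PW = 0.47 × 6.08 = 2.8576 mm.
Rate = ε·PW / τ = 2.8576 / 2.9 h = 1.0 mm/hr.

R ≈ 1.0 mm/hr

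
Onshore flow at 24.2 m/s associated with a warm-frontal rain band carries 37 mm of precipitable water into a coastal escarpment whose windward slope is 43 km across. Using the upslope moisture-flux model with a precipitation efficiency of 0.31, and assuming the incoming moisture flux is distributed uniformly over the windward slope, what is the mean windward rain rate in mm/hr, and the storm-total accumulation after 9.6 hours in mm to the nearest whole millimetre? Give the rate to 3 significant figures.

R ≈ 23.2 mm/hr; total ≈ 223 mm

Incoming column moisture flux per unit ridge length: F = V × PW = 24.2 × 37 = 895.4 mm·m/s.
Spread over the 43 km slope with efficiency ε = 0.31: R = ε·F/W = 0.31 × 895.4 / 43000 m = 6.455e-03 mm/s.
R = 6.455e-03 × 3600 = 23.2 mm/hr.
Over 9.6 h: total = 23.2 × 9.6 = 222.72 ≈ 223 mm.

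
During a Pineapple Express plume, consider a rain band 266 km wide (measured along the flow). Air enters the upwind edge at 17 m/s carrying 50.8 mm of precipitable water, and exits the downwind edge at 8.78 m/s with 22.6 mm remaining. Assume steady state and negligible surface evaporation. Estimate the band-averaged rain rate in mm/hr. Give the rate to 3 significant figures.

Column moisture flux per unit crosswind length is F = V × PW.
Inflow: F_in = 17 × 50.8 = 863.6 mm·m/s
Outflow: F_out = 8.78 × 22.6 = 198.428 mm·m/s
Steady-state rate R = (F_in − F_out)/L = (863.6 − 198.428) / 266000 m = 2.501e-03 mm/s.
R = 2.501e-03 × 3600 = 9.00 mm/hr.

R ≈ 9.00 mm/hr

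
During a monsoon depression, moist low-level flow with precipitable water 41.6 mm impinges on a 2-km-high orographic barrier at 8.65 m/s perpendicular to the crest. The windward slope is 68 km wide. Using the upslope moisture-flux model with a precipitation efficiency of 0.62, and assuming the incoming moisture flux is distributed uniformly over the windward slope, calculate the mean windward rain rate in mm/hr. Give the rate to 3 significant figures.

R ≈ 11.8 mm/hr

Incoming column moisture flux per unit ridge length: F = V × PW = 8.65 × 41.6 = 359.84 mm·m/s.
Spread over the 68 km slope with efficiency ε = 0.62: R = ε·F/W = 0.62 × 359.84 / 68000 m = 3.281e-03 mm/s.
R = 3.281e-03 × 3600 = 11.8 mm/hr.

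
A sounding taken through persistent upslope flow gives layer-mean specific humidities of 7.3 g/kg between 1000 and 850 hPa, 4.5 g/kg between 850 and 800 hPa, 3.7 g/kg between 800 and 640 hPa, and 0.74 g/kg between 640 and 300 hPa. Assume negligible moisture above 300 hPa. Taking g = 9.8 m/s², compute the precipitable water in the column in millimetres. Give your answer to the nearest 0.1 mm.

PW ≈ 22.1 mm

Precipitable water is the column-integrated vapour mass per unit area: PW = (1/g) Σ q̄ Δp, with q in kg/kg and Δp in Pa (1 kg/m² of water = 1 mm).
Layer 1000–850 hPa: Δp = 150 hPa = 15000 Pa, q̄ = 0.0073 kg/kg → 0.0073 × 15000 / 9.8 = 11.17 mm
Layer 850–800 hPa: Δp = 50 hPa = 5000 Pa, q̄ = 0.0045 kg/kg → 0.0045 × 5000 / 9.8 = 2.30 mm
Layer 800–640 hPa: Δp = 160 hPa = 16000 Pa, q̄ = 0.0037 kg/kg → 0.0037 × 16000 / 9.8 = 6.04 mm
Layer 640–300 hPa: Δp = 340 hPa = 34000 Pa, q̄ = 0.00074 kg/kg → 0.00074 × 34000 / 9.8 = 2.57 mm
PW = 11.17 + 2.30 + 6.04 + 2.57 = 22.08 ≈ 22.1 mm.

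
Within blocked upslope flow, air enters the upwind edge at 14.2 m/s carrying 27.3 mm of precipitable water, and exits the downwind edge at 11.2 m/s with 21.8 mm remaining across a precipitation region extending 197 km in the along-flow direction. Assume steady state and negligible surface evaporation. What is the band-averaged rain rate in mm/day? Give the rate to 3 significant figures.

R ≈ 62.9 mm/day

Column moisture flux per unit crosswind length is F = V × PW.
Inflow: F_in = 14.2 × 27.3 = 387.66 mm·m/s
Outflow: F_out = 11.2 × 21.8 = 244.16 mm·m/s
Steady-state rate R = (F_in − F_out)/L = (387.66 − 244.16) / 197000 m = 7.284e-04 mm/s.
R = 7.284e-04 × 3600 × 24 = 62.9 mm/day.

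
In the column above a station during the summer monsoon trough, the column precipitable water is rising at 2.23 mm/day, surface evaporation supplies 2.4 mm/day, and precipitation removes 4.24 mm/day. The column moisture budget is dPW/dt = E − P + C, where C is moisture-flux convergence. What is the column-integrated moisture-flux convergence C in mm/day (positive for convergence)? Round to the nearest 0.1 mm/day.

C ≈ 4.1 mm/day

dPW/dt = +2.23 mm/day.
C = dPW/dt − E + P = (+2.23) − 2.4 + 4.24 = 4.1 mm/day.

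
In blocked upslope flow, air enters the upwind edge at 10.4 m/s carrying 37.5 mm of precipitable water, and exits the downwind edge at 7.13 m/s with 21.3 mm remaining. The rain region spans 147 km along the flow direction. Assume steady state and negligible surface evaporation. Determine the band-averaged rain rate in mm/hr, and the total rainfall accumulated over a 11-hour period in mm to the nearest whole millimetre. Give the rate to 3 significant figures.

R ≈ 5.83 mm/hr; total ≈ 64 mm

Column moisture flux per unit crosswind length is F = V × PW.
Inflow: F_in = 10.4 × 37.5 = 390 mm·m/s
Outflow: F_out = 7.13 × 21.3 = 151.869 mm·m/s
Steady-state rate R = (F_in − F_out)/L = (390 − 151.869) / 147000 m = 1.620e-03 mm/s.
R = 1.620e-03 × 3600 = 5.83 mm/hr.
Over 11 h: total = 5.83 × 11 = 64.13 ≈ 64 mm.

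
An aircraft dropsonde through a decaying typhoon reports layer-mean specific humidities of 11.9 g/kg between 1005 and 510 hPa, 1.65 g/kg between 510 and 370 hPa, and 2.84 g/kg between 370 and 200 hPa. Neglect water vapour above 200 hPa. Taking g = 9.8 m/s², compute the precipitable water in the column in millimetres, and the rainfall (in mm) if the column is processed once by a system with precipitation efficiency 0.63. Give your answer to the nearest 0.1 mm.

PW ≈ 67.4 mm; rainfall ≈ 42.5 mm

Precipitable water is the column-integrated vapour mass per unit area: PW = (1/g) Σ q̄ Δp, with q in kg/kg and Δp in Pa (1 kg/m² of water = 1 mm).
Layer 1005–510 hPa: Δp = 495 hPa = 49500 Pa, q̄ = 0.0119 kg/kg → 0.0119 × 49500 / 9.8 = 60.11 mm
Layer 510–370 hPa: Δp = 140 hPa = 14000 Pa, q̄ = 0.00165 kg/kg → 0.00165 × 14000 / 9.8 = 2.36 mm
Layer 370–200 hPa: Δp = 170 hPa = 17000 Pa, q̄ = 0.00284 kg/kg → 0.00284 × 17000 / 9.8 = 4.93 mm
PW = 60.11 + 2.36 + 4.93 = 67.40 ≈ 67.4 mm.
Rainfall = ε × PW = 0.63 × 67.4 = 42.5 mm.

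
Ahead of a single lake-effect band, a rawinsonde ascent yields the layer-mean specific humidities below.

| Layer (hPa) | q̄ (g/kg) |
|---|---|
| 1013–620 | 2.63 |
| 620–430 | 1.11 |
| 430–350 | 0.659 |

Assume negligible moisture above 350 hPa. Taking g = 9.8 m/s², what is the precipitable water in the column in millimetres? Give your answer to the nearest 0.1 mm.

PW ≈ 13.2 mm

Precipitable water is the column-integrated vapour mass per unit area: PW = (1/g) Σ q̄ Δp, with q in kg/kg and Δp in Pa (1 kg/m² of water = 1 mm).
Layer 1013–620 hPa: Δp = 393 hPa = 39300 Pa, q̄ = 0.00263 kg/kg → 0.00263 × 39300 / 9.8 = 10.55 mm
Layer 620–430 hPa: Δp = 190 hPa = 19000 Pa, q̄ = 0.00111 kg/kg → 0.00111 × 19000 / 9.8 = 2.15 mm
Layer 430–350 hPa: Δp = 80 hPa = 8000 Pa, q̄ = 0.000659 kg/kg → 0.000659 × 8000 / 9.8 = 0.54 mm
PW = 10.55 + 2.15 + 0.54 = 13.24 ≈ 13.2 mm.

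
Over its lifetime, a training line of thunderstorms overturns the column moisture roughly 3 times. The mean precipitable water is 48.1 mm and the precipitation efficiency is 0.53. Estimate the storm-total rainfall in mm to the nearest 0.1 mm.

rainfall ≈ 76.5 mm

Each cycle deposits ε × PW = 0.53 × 48.1 = 25.493 mm.
Over 3 cycles: 3 × 25.493 = 76.5 mm.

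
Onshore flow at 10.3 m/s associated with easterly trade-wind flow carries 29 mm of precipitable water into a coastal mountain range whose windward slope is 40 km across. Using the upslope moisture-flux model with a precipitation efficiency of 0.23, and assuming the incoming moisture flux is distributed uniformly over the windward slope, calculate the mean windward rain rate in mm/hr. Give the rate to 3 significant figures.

R ≈ 6.18 mm/hr

Incoming column moisture flux per unit ridge length: F = V × PW = 10.3 × 29 = 298.7 mm·m/s.
Spread over the 40 km slope with efficiency ε = 0.23: R = ε·F/W = 0.23 × 298.7 / 40000 m = 1.718e-03 mm/s.
R = 1.718e-03 × 3600 = 6.18 mm/hr.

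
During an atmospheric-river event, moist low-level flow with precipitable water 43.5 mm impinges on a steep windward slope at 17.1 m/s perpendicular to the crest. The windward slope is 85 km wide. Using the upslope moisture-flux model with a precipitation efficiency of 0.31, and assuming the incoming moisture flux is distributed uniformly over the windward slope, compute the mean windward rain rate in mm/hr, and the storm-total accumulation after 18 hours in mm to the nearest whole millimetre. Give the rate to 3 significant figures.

Incoming column moisture flux per unit ridge length: F = V × PW = 17.1 × 43.5 = 743.85 mm·m/s.
Spread over the 85 km slope with efficiency ε = 0.31: R = ε·F/W = 0.31 × 743.85 / 85000 m = 2.713e-03 mm/s.
R = 2.713e-03 × 3600 = 9.77 mm/hr.
Over 18 h: total = 9.77 × 18 = 175.86 ≈ 176 mm.

R ≈ 9.77 mm/hr; total ≈ 176 mm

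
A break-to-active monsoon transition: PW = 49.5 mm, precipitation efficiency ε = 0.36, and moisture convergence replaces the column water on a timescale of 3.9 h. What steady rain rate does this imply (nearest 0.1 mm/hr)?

R ≈ 4.6 mm/hr

Each overturning extracts ε × PW = 0.36 × 49.5 = 17.82 mm.
Rate = ε·PW / τ = 17.82 / 3.9 h = 4.6 mm/hr.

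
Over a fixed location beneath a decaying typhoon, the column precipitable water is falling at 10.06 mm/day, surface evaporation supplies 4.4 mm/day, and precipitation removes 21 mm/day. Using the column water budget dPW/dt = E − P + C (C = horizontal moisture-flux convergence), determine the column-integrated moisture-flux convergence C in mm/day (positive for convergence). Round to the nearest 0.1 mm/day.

dPW/dt = -10.06 mm/day.
C = dPW/dt − E + P = (-10.06) − 4.4 + 21 = 6.5 mm/day.

C ≈ 6.5 mm/day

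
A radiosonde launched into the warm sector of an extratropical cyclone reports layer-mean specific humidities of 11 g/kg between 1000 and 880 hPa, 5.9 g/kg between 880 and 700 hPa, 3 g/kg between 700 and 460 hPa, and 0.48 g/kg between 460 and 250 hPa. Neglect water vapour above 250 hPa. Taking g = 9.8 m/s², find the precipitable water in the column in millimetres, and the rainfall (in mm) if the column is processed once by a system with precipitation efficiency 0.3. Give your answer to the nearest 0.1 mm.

Precipitable water is the column-integrated vapour mass per unit area: PW = (1/g) Σ q̄ Δp, with q in kg/kg and Δp in Pa (1 kg/m² of water = 1 mm).
Layer 1000–880 hPa: Δp = 120 hPa = 12000 Pa, q̄ = 0.011 kg/kg → 0.011 × 12000 / 9.8 = 13.47 mm
Layer 880–700 hPa: Δp = 180 hPa = 18000 Pa, q̄ = 0.0059 kg/kg → 0.0059 × 18000 / 9.8 = 10.84 mm
Layer 700–460 hPa: Δp = 240 hPa = 24000 Pa, q̄ = 0.003 kg/kg → 0.003 × 24000 / 9.8 = 7.35 mm
Layer 460–250 hPa: Δp = 210 hPa = 21000 Pa, q̄ = 0.00048 kg/kg → 0.00048 × 21000 / 9.8 = 1.03 mm
PW = 13.47 + 10.84 + 7.35 + 1.03 = 32.69 ≈ 32.7 mm.
Rainfall = ε × PW = 0.3 × 32.7 = 9.8 mm.

PW ≈ 32.7 mm; rainfall ≈ 9.8 mm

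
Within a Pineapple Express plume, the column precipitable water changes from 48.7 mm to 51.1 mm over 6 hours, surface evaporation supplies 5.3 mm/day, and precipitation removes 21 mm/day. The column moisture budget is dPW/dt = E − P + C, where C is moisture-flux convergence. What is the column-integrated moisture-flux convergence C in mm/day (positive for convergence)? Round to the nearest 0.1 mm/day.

C ≈ 25.3 mm/day

dPW/dt = (51.1 − 48.7) mm / (6/24 day) = +9.600 mm/day.
C = dPW/dt − E + P = (+9.600) − 5.3 + 21 = 25.3 mm/day.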